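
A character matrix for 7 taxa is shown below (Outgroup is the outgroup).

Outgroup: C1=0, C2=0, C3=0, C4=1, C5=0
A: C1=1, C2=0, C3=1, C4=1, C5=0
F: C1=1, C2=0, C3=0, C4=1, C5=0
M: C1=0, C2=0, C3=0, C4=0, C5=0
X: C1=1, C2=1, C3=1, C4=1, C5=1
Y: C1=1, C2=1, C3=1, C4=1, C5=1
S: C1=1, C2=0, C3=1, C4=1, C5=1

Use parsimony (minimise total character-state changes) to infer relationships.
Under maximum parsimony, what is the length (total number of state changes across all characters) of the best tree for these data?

Character polarity is set by the outgroup: the derived state is whichever differs from the outgroup's state, so for C4 the derived state is '0', and for the remaining characters it is '1'.
Only A, F, S, X, and Y show the derived state '1' for C1, supporting them as a clade.
Only X and Y show the derived state '1' for C2, supporting them as a clade.
Only A, S, X, and Y show the derived state '1' for C3, supporting them as a clade.
C4 (derived state '0') is unique to M (autapomorphy; uninformative for grouping).
Only S, X, and Y show the derived state '1' for C5, supporting them as a clade.
Most parsimonious ingroup topology: (((A,((X,Y),S)),F),M).
Changes per character on this tree: C1: 1; C2: 1; C3: 1; C4: 1; C5: 1.
Total = 5.

5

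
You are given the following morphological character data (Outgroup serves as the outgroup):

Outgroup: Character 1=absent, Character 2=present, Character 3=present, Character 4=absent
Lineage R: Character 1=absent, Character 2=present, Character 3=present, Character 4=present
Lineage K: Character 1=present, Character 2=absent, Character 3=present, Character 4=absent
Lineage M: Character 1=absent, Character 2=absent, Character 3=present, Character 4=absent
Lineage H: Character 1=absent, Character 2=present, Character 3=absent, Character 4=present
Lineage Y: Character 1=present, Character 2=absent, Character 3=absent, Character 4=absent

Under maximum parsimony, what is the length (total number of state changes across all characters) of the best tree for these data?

Character polarity is set by the outgroup: the derived state is whichever differs from the outgroup's state, so for Character 2, Character 3 the derived state is 'absent', and for the remaining characters it is 'present'.
Only Lineage K and Lineage Y show the derived state 'present' for Character 1, supporting them as a clade.
Character 2: derived state 'absent' in Lineage K, Lineage M, and Lineage Y only — synapomorphy for {Lineage K, Lineage M, Lineage Y}.
Character 3 (state 'absent') occurs in Lineage H and Lineage Y but conflicts with the nesting implied by the other characters — most parsimoniously interpreted as homoplasy.
Character 4: derived state 'present' in Lineage H and Lineage R only — synapomorphy for {Lineage H, Lineage R}.
Most parsimonious ingroup topology: ((Lineage R,Lineage H),((Lineage K,Lineage Y),Lineage M)).
Changes per character on this tree: Character 1: 1; Character 2: 1; Character 3: 2; Character 4: 1.
Total = 5.

5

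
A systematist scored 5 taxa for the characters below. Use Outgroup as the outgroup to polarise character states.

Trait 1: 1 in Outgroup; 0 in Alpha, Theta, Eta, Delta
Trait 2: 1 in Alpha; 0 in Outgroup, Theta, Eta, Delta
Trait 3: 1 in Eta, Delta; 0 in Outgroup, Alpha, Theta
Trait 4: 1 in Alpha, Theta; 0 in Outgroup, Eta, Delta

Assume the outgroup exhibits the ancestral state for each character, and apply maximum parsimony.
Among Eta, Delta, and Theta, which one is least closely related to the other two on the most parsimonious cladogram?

Theta

Character polarity is set by the outgroup: the derived state is whichever differs from the outgroup's state, so for Trait 1 the derived state is '0', and for the remaining characters it is '1'.
All ingroup taxa share the derived state '0' for Trait 1; it defines the ingroup but does not resolve relationships within it.
Trait 2: derived state '1' in Alpha only — an autapomorphy, so it tells us nothing about relationships among taxa.
Trait 3 (derived state '1') is shared by Delta and Eta — a synapomorphy uniting that clade.
Trait 4 (derived state '1') is shared by Alpha and Theta — a synapomorphy uniting that clade.
Most parsimonious ingroup topology: ((Alpha,Theta),(Eta,Delta)).
Delta and Eta share a more recent common ancestor with each other than either does with Theta, so Theta is the least closely related of the three.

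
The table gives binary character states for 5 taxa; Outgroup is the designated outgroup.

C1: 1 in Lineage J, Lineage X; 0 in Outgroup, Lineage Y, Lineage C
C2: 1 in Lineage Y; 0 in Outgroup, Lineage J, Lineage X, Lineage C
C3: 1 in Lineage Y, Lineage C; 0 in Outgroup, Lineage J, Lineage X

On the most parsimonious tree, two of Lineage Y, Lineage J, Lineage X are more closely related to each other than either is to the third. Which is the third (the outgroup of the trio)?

The outgroup has state '0' for every character, so '1' is the derived state throughout.
C1 (derived state '1') is shared by Lineage J and Lineage X — a synapomorphy uniting that clade.
C2 (derived state '1') is unique to Lineage Y (autapomorphy; uninformative for grouping).
Only Lineage C and Lineage Y show the derived state '1' for C3, supporting them as a clade.
Most parsimonious ingroup topology: ((Lineage J,Lineage X),(Lineage Y,Lineage C)).
Lineage J and Lineage X share a more recent common ancestor with each other than either does with Lineage Y, so Lineage Y is the least closely related of the three.

Lineage Y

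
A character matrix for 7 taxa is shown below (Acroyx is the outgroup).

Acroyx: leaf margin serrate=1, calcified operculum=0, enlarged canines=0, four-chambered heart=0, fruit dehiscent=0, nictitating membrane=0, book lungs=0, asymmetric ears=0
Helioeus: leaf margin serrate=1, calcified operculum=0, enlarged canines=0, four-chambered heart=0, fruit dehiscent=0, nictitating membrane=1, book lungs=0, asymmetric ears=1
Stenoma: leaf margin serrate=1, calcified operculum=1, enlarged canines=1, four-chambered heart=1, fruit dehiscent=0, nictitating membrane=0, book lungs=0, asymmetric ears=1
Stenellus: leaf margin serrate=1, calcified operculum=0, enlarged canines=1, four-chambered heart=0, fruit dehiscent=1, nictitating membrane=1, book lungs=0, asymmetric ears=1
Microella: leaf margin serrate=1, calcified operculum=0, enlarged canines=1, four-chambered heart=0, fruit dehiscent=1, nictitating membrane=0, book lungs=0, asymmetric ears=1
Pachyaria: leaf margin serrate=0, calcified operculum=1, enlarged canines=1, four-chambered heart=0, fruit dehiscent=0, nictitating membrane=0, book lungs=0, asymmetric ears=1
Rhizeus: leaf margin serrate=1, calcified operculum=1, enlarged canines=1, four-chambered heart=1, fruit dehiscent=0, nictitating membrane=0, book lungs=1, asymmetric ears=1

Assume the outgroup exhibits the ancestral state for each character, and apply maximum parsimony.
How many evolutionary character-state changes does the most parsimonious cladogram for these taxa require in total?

9

Character polarity is set by the outgroup: the derived state is whichever differs from the outgroup's state, so for leaf margin serrate the derived state is '0', and for the remaining characters it is '1'.
leaf margin serrate: derived state '0' in Pachyaria only — an autapomorphy, so it tells us nothing about relationships among taxa.
calcified operculum: derived state '1' in Pachyaria, Rhizeus, and Stenoma only — synapomorphy for {Pachyaria, Rhizeus, Stenoma}.
enlarged canines (derived state '1') is shared by Microella, Pachyaria, Rhizeus, Stenellus, and Stenoma — a synapomorphy uniting that clade.
Only Rhizeus and Stenoma show the derived state '1' for four-chambered heart, supporting them as a clade.
Only Microella and Stenellus show the derived state '1' for fruit dehiscent, supporting them as a clade.
nictitating membrane (state '1') occurs in Helioeus and Stenellus but conflicts with the nesting implied by the other characters — most parsimoniously interpreted as homoplasy.
book lungs: derived state '1' in Rhizeus only — an autapomorphy, so it tells us nothing about relationships among taxa.
asymmetric ears (derived state '1') is shared by all ingroup taxa — unites the whole ingroup.
Most parsimonious ingroup topology: (Helioeus,(((Stenoma,Rhizeus),Pachyaria),(Stenellus,Microella))).
Changes per character on this tree: leaf margin serrate: 1; calcified operculum: 1; enlarged canines: 1; four-chambered heart: 1; fruit dehiscent: 1; nictitating membrane: 2; book lungs: 1; asymmetric ears: 1.
Total = 9.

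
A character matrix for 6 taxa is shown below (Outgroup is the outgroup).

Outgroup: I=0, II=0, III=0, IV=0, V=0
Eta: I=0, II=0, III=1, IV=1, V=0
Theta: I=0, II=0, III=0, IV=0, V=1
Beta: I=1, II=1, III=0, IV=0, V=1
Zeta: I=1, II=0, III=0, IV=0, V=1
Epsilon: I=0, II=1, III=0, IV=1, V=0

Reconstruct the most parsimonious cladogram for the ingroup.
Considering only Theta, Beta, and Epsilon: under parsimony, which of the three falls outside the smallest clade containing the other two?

The outgroup has state '0' for every character, so '1' is the derived state throughout.
Only Beta and Zeta show the derived state '1' for I, supporting them as a clade.
II (state '1') occurs in Beta and Epsilon but conflicts with the nesting implied by the other characters — most parsimoniously interpreted as homoplasy.
III (derived state '1') is unique to Eta (autapomorphy; uninformative for grouping).
IV (derived state '1') is shared by Epsilon and Eta — a synapomorphy uniting that clade.
V (derived state '1') is shared by Beta, Theta, and Zeta — a synapomorphy uniting that clade.
Most parsimonious ingroup topology: ((Eta,Epsilon),(Theta,(Beta,Zeta))).
Beta and Theta share a more recent common ancestor with each other than either does with Epsilon, so Epsilon is the least closely related of the three.

Epsilon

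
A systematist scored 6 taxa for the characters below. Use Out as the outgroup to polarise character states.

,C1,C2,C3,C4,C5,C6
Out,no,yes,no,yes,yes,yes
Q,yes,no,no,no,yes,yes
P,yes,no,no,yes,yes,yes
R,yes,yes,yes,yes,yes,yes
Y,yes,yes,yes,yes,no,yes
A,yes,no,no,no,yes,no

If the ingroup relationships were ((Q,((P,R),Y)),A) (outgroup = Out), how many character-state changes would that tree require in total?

10

Map each character onto ((Q,((P,R),Y)),A) (rooted by Out) and count the minimum state changes it requires (Fitch parsimony):
C1: 1; C2: 3; C3: 2; C4: 2; C5: 1; C6: 1.
Total tree length = 10.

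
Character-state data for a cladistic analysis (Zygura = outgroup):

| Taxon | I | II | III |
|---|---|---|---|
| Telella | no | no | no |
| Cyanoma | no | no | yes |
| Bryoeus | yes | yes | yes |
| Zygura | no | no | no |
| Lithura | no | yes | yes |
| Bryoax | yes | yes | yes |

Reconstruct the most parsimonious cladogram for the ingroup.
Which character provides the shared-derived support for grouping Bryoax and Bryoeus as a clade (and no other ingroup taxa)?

I

The outgroup has state 'no' for every character, so 'yes' is the derived state throughout.
I (derived state 'yes') is shared by Bryoax and Bryoeus — a synapomorphy uniting that clade.
Only Bryoax, Bryoeus, and Lithura show the derived state 'yes' for II, supporting them as a clade.
Only Bryoax, Bryoeus, Cyanoma, and Lithura show the derived state 'yes' for III, supporting them as a clade.
Most parsimonious ingroup topology: (Telella,(((Bryoax,Bryoeus),Lithura),Cyanoma)).
The clade {Bryoax, Bryoeus} is supported by I: its derived state 'yes' occurs in exactly those taxa and in no other taxon (including the outgroup).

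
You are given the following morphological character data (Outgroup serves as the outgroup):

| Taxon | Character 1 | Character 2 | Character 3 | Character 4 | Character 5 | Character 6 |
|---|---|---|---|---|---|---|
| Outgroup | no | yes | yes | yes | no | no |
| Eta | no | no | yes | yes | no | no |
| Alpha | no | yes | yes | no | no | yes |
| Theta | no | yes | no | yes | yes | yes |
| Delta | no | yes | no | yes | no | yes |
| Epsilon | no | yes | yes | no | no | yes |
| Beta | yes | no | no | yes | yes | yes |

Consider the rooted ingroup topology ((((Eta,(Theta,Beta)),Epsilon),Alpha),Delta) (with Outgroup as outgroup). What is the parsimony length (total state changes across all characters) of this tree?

10

Map each character onto ((((Eta,(Theta,Beta)),Epsilon),Alpha),Delta) (rooted by Outgroup) and count the minimum state changes it requires (Fitch parsimony):
Character 1: 1; Character 2: 2; Character 3: 2; Character 4: 2; Character 5: 1; Character 6: 2.
Total tree length = 10.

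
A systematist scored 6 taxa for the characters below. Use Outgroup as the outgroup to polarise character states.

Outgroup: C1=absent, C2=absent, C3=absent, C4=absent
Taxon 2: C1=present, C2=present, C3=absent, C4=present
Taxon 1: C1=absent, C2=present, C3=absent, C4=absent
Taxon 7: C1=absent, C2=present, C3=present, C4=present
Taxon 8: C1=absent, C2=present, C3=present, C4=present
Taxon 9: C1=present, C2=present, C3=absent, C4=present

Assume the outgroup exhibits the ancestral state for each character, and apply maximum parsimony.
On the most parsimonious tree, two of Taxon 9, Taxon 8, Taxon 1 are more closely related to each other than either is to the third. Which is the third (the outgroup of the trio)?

Taxon 1

The outgroup has state 'absent' for every character, so 'present' is the derived state throughout.
Only Taxon 2 and Taxon 9 show the derived state 'present' for C1, supporting them as a clade.
All ingroup taxa share the derived state 'present' for C2; it defines the ingroup but does not resolve relationships within it.
C3 (derived state 'present') is shared by Taxon 7 and Taxon 8 — a synapomorphy uniting that clade.
C4 (derived state 'present') is shared by Taxon 2, Taxon 7, Taxon 8, and Taxon 9 — a synapomorphy uniting that clade.
Most parsimonious ingroup topology: (((Taxon 2,Taxon 9),(Taxon 7,Taxon 8)),Taxon 1).
Taxon 8 and Taxon 9 share a more recent common ancestor with each other than either does with Taxon 1, so Taxon 1 is the least closely related of the three.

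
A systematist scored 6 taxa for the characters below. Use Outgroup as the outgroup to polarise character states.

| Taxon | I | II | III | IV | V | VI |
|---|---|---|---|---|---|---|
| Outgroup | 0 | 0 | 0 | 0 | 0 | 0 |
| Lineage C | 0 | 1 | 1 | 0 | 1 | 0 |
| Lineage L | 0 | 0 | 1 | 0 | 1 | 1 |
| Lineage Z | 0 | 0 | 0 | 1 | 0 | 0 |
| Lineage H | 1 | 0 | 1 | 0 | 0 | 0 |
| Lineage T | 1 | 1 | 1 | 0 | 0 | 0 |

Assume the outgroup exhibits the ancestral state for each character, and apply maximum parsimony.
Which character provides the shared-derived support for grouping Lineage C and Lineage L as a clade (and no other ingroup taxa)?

The outgroup has state '0' for every character, so '1' is the derived state throughout.
I (derived state '1') is shared by Lineage H and Lineage T — a synapomorphy uniting that clade.
II groups Lineage C and Lineage T, which is incompatible with the clades supported by the remaining characters; treating it as convergent (homoplasy) costs fewer steps than any alternative tree.
III (derived state '1') is shared by Lineage C, Lineage H, Lineage L, and Lineage T — a synapomorphy uniting that clade.
IV (derived state '1') is unique to Lineage Z (autapomorphy; uninformative for grouping).
V (derived state '1') is shared by Lineage C and Lineage L — a synapomorphy uniting that clade.
VI (derived state '1') is unique to Lineage L (autapomorphy; uninformative for grouping).
Most parsimonious ingroup topology: (((Lineage C,Lineage L),(Lineage H,Lineage T)),Lineage Z).
The clade {Lineage C, Lineage L} is supported by V: its derived state '1' occurs in exactly those taxa and in no other taxon (including the outgroup).

V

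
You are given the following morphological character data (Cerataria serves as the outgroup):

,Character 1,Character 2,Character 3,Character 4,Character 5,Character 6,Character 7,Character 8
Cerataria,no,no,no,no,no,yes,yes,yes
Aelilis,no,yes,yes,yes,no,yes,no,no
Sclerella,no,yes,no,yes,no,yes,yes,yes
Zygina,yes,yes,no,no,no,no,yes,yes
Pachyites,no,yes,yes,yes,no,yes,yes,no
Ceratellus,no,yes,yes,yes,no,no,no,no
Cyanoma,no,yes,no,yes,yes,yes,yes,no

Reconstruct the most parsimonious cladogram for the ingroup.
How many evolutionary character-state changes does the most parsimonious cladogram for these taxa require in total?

Character polarity is set by the outgroup: the derived state is whichever differs from the outgroup's state, so for Character 6, Character 7, Character 8 the derived state is 'no', and for the remaining characters it is 'yes'.
Character 1: derived state 'yes' in Zygina only — an autapomorphy, so it tells us nothing about relationships among taxa.
Character 2 (derived state 'yes') is shared by all ingroup taxa — unites the whole ingroup.
Character 3 (derived state 'yes') is shared by Aelilis, Ceratellus, and Pachyites — a synapomorphy uniting that clade.
Character 4 (derived state 'yes') is shared by Aelilis, Ceratellus, Cyanoma, Pachyites, and Sclerella — a synapomorphy uniting that clade.
Character 5: derived state 'yes' in Cyanoma only — an autapomorphy, so it tells us nothing about relationships among taxa.
Character 6 groups Ceratellus and Zygina, which is incompatible with the clades supported by the remaining characters; treating it as convergent (homoplasy) costs fewer steps than any alternative tree.
Only Aelilis and Ceratellus show the derived state 'no' for Character 7, supporting them as a clade.
Only Aelilis, Ceratellus, Cyanoma, and Pachyites show the derived state 'no' for Character 8, supporting them as a clade.
Most parsimonious ingroup topology: (((((Aelilis,Ceratellus),Pachyites),Cyanoma),Sclerella),Zygina).
Changes per character on this tree: Character 1: 1; Character 2: 1; Character 3: 1; Character 4: 1; Character 5: 1; Character 6: 2; Character 7: 1; Character 8: 1.
Total = 9.

9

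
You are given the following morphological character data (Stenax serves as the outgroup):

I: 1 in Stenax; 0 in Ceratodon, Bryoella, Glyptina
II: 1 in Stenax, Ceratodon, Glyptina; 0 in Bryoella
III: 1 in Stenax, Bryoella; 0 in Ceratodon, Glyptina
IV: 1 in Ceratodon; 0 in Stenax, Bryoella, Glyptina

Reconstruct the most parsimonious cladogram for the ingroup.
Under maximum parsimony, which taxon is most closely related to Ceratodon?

Character polarity is set by the outgroup: the derived state is whichever differs from the outgroup's state, so for I, II, III the derived state is '0', and for the remaining characters it is '1'.
I (derived state '0') is shared by all ingroup taxa — unites the whole ingroup.
II: derived state '0' in Bryoella only — an autapomorphy, so it tells us nothing about relationships among taxa.
III (derived state '0') is shared by Ceratodon and Glyptina — a synapomorphy uniting that clade.
IV: derived state '1' in Ceratodon only — an autapomorphy, so it tells us nothing about relationships among taxa.
Most parsimonious ingroup topology: ((Ceratodon,Glyptina),Bryoella).
Ceratodon and Glyptina form a cherry on this tree, so they are sister taxa.

Glyptina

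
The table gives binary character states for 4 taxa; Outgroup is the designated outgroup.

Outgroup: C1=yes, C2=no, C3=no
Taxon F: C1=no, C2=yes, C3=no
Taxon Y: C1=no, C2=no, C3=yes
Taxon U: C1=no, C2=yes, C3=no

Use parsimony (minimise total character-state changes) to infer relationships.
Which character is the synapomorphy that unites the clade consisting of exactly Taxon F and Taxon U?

C2

Character polarity is set by the outgroup: the derived state is whichever differs from the outgroup's state, so for C1 the derived state is 'no', and for the remaining characters it is 'yes'.
C1 (derived state 'no') is shared by all ingroup taxa — unites the whole ingroup.
C2: derived state 'yes' in Taxon F and Taxon U only — synapomorphy for {Taxon F, Taxon U}.
C3 (derived state 'yes') is unique to Taxon Y (autapomorphy; uninformative for grouping).
Most parsimonious ingroup topology: ((Taxon F,Taxon U),Taxon Y).
The clade {Taxon F, Taxon U} is supported by C2: its derived state 'yes' occurs in exactly those taxa and in no other taxon (including the outgroup).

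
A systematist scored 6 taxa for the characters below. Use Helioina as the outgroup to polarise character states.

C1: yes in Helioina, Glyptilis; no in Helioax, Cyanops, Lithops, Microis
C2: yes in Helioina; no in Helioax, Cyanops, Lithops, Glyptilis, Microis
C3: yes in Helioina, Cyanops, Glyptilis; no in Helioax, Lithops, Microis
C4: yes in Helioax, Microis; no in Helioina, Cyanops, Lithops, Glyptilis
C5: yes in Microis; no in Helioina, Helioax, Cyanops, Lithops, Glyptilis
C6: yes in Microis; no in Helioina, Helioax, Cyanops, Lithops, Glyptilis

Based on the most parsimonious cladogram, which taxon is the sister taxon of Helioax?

Character polarity is set by the outgroup: the derived state is whichever differs from the outgroup's state, so for C1, C2, C3 the derived state is 'no', and for the remaining characters it is 'yes'.
C1: derived state 'no' in Cyanops, Helioax, Lithops, and Microis only — synapomorphy for {Cyanops, Helioax, Lithops, Microis}.
C2 (derived state 'no') is shared by all ingroup taxa — unites the whole ingroup.
C3 (derived state 'no') is shared by Helioax, Lithops, and Microis — a synapomorphy uniting that clade.
C4: derived state 'yes' in Helioax and Microis only — synapomorphy for {Helioax, Microis}.
C5 (derived state 'yes') is unique to Microis (autapomorphy; uninformative for grouping).
C6: derived state 'yes' in Microis only — an autapomorphy, so it tells us nothing about relationships among taxa.
Most parsimonious ingroup topology: ((((Helioax,Microis),Lithops),Cyanops),Glyptilis).
Helioax and Microis form a cherry on this tree, so they are sister taxa.

Microis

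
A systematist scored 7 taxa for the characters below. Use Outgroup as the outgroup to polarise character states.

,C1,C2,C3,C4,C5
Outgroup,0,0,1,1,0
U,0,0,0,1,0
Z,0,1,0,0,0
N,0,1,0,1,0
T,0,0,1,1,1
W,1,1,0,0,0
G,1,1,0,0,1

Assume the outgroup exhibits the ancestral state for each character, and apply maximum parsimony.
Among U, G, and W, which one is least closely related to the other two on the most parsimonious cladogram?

U

Character polarity is set by the outgroup: the derived state is whichever differs from the outgroup's state, so for C3, C4 the derived state is '0', and for the remaining characters it is '1'.
C1: derived state '1' in G and W only — synapomorphy for {G, W}.
C2 (derived state '1') is shared by G, N, W, and Z — a synapomorphy uniting that clade.
C3: derived state '0' in G, N, U, W, and Z only — synapomorphy for {G, N, U, W, Z}.
C4: derived state '0' in G, W, and Z only — synapomorphy for {G, W, Z}.
C5 groups G and T, which is incompatible with the clades supported by the remaining characters; treating it as convergent (homoplasy) costs fewer steps than any alternative tree.
Most parsimonious ingroup topology: ((U,((Z,(W,G)),N)),T).
G and W share a more recent common ancestor with each other than either does with U, so U is the least closely related of the three.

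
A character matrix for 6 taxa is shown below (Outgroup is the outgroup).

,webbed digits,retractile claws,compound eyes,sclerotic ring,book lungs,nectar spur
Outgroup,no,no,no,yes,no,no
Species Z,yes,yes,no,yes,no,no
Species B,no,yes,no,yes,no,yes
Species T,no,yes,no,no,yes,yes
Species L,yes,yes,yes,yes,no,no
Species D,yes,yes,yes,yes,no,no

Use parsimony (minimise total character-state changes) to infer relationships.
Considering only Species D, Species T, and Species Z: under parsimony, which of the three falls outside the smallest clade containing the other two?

Character polarity is set by the outgroup: the derived state is whichever differs from the outgroup's state, so for sclerotic ring the derived state is 'no', and for the remaining characters it is 'yes'.
Only Species D, Species L, and Species Z show the derived state 'yes' for webbed digits, supporting them as a clade.
All ingroup taxa share the derived state 'yes' for retractile claws; it defines the ingroup but does not resolve relationships within it.
compound eyes (derived state 'yes') is shared by Species D and Species L — a synapomorphy uniting that clade.
sclerotic ring (derived state 'no') is unique to Species T (autapomorphy; uninformative for grouping).
book lungs: derived state 'yes' in Species T only — an autapomorphy, so it tells us nothing about relationships among taxa.
nectar spur: derived state 'yes' in Species B and Species T only — synapomorphy for {Species B, Species T}.
Most parsimonious ingroup topology: ((Species Z,(Species L,Species D)),(Species B,Species T)).
Species Z and Species D share a more recent common ancestor with each other than either does with Species T, so Species T is the least closely related of the three.

Species T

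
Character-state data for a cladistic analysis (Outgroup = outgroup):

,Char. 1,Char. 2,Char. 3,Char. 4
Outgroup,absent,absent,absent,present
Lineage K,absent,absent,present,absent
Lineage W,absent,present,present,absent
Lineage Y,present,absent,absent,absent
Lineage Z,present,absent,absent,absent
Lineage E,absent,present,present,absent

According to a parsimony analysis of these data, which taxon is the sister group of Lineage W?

Character polarity is set by the outgroup: the derived state is whichever differs from the outgroup's state, so for Char. 4 the derived state is 'absent', and for the remaining characters it is 'present'.
Char. 1 (derived state 'present') is shared by Lineage Y and Lineage Z — a synapomorphy uniting that clade.
Only Lineage E and Lineage W show the derived state 'present' for Char. 2, supporting them as a clade.
Char. 3: derived state 'present' in Lineage E, Lineage K, and Lineage W only — synapomorphy for {Lineage E, Lineage K, Lineage W}.
All ingroup taxa share the derived state 'absent' for Char. 4; it defines the ingroup but does not resolve relationships within it.
Most parsimonious ingroup topology: ((Lineage Y,Lineage Z),((Lineage W,Lineage E),Lineage K)).
Lineage W and Lineage E form a cherry on this tree, so they are sister taxa.

Lineage E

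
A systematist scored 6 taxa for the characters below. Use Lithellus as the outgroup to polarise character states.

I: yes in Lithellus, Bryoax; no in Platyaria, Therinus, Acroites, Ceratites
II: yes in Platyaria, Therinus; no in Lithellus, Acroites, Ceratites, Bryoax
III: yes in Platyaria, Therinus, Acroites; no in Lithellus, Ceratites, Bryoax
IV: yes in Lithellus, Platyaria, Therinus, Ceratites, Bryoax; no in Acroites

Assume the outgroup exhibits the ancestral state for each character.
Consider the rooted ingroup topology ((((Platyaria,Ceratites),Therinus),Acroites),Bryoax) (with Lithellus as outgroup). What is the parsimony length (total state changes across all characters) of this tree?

Map each character onto ((((Platyaria,Ceratites),Therinus),Acroites),Bryoax) (rooted by Lithellus) and count the minimum state changes it requires (Fitch parsimony):
I: 1; II: 2; III: 2; IV: 1.
Total tree length = 6.

6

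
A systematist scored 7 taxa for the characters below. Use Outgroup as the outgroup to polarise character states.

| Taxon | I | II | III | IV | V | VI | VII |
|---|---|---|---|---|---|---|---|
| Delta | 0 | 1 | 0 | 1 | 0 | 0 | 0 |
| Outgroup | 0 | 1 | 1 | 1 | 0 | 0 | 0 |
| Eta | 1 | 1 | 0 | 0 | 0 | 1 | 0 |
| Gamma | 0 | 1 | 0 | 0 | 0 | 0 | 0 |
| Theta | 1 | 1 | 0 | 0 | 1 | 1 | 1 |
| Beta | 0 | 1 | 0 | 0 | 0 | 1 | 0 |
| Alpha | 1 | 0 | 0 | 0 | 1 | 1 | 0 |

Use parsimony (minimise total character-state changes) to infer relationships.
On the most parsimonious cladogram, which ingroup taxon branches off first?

Character polarity is set by the outgroup: the derived state is whichever differs from the outgroup's state, so for II, III, IV the derived state is '0', and for the remaining characters it is '1'.
I: derived state '1' in Alpha, Eta, and Theta only — synapomorphy for {Alpha, Eta, Theta}.
II (derived state '0') is unique to Alpha (autapomorphy; uninformative for grouping).
All ingroup taxa share the derived state '0' for III; it defines the ingroup but does not resolve relationships within it.
IV (derived state '0') is shared by Alpha, Beta, Eta, Gamma, and Theta — a synapomorphy uniting that clade.
V: derived state '1' in Alpha and Theta only — synapomorphy for {Alpha, Theta}.
VI: derived state '1' in Alpha, Beta, Eta, and Theta only — synapomorphy for {Alpha, Beta, Eta, Theta}.
VII (derived state '1') is unique to Theta (autapomorphy; uninformative for grouping).
Most parsimonious ingroup topology: (Delta,((Beta,(Eta,(Alpha,Theta))),Gamma)).
Delta is sister to the clade containing all other ingroup taxa, so it is the earliest-diverging (most basal) ingroup lineage.

Delta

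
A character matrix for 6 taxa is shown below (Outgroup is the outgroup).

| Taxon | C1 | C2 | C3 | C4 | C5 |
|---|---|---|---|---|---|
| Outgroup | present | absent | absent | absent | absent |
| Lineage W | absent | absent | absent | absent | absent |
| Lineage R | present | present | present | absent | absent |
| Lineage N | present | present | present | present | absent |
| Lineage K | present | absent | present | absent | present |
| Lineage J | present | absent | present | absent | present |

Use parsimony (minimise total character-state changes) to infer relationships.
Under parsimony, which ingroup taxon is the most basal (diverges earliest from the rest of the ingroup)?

Character polarity is set by the outgroup: the derived state is whichever differs from the outgroup's state, so for C1 the derived state is 'absent', and for the remaining characters it is 'present'.
C1 (derived state 'absent') is unique to Lineage W (autapomorphy; uninformative for grouping).
Only Lineage N and Lineage R show the derived state 'present' for C2, supporting them as a clade.
C3: derived state 'present' in Lineage J, Lineage K, Lineage N, and Lineage R only — synapomorphy for {Lineage J, Lineage K, Lineage N, Lineage R}.
C4: derived state 'present' in Lineage N only — an autapomorphy, so it tells us nothing about relationships among taxa.
C5: derived state 'present' in Lineage J and Lineage K only — synapomorphy for {Lineage J, Lineage K}.
Most parsimonious ingroup topology: (Lineage W,((Lineage R,Lineage N),(Lineage K,Lineage J))).
Lineage W is sister to the clade containing all other ingroup taxa, so it is the earliest-diverging (most basal) ingroup lineage.

Lineage W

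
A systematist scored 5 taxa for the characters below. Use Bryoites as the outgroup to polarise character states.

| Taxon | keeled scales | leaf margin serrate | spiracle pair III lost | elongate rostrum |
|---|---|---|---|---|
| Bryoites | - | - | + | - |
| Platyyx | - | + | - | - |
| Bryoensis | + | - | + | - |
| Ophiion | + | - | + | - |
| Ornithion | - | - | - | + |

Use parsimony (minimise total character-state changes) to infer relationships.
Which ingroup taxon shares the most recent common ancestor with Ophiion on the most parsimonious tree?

Character polarity is set by the outgroup: the derived state is whichever differs from the outgroup's state, so for spiracle pair III lost the derived state is '-', and for the remaining characters it is '+'.
keeled scales (derived state '+') is shared by Bryoensis and Ophiion — a synapomorphy uniting that clade.
leaf margin serrate (derived state '+') is unique to Platyyx (autapomorphy; uninformative for grouping).
spiracle pair III lost (derived state '-') is shared by Ornithion and Platyyx — a synapomorphy uniting that clade.
elongate rostrum: derived state '+' in Ornithion only — an autapomorphy, so it tells us nothing about relationships among taxa.
Most parsimonious ingroup topology: ((Platyyx,Ornithion),(Bryoensis,Ophiion)).
Ophiion and Bryoensis form a cherry on this tree, so they are sister taxa.

Bryoensis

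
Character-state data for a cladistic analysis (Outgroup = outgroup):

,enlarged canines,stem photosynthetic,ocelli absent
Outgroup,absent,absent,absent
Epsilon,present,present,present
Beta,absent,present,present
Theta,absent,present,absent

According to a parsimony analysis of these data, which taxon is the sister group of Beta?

The outgroup has state 'absent' for every character, so 'present' is the derived state throughout.
enlarged canines (derived state 'present') is unique to Epsilon (autapomorphy; uninformative for grouping).
All ingroup taxa share the derived state 'present' for stem photosynthetic; it defines the ingroup but does not resolve relationships within it.
Only Beta and Epsilon show the derived state 'present' for ocelli absent, supporting them as a clade.
Most parsimonious ingroup topology: ((Epsilon,Beta),Theta).
Beta and Epsilon form a cherry on this tree, so they are sister taxa.

Epsilon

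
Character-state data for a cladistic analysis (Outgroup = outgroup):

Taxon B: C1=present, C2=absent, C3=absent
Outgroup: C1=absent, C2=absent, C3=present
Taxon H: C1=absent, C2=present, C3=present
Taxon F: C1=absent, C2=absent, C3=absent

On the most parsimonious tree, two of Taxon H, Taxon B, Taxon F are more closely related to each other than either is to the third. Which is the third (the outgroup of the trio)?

Character polarity is set by the outgroup: the derived state is whichever differs from the outgroup's state, so for C3 the derived state is 'absent', and for the remaining characters it is 'present'.
C1: derived state 'present' in Taxon B only — an autapomorphy, so it tells us nothing about relationships among taxa.
C2 (derived state 'present') is unique to Taxon H (autapomorphy; uninformative for grouping).
C3: derived state 'absent' in Taxon B and Taxon F only — synapomorphy for {Taxon B, Taxon F}.
Most parsimonious ingroup topology: ((Taxon B,Taxon F),Taxon H).
Taxon F and Taxon B share a more recent common ancestor with each other than either does with Taxon H, so Taxon H is the least closely related of the three.

Taxon H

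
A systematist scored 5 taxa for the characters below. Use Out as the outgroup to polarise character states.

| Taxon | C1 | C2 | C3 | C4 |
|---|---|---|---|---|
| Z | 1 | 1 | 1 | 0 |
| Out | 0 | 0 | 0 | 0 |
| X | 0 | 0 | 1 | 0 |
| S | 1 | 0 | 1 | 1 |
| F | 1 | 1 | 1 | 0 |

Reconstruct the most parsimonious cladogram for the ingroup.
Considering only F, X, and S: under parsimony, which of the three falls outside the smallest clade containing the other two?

X

The outgroup has state '0' for every character, so '1' is the derived state throughout.
Only F, S, and Z show the derived state '1' for C1, supporting them as a clade.
C2 (derived state '1') is shared by F and Z — a synapomorphy uniting that clade.
All ingroup taxa share the derived state '1' for C3; it defines the ingroup but does not resolve relationships within it.
C4 (derived state '1') is unique to S (autapomorphy; uninformative for grouping).
Most parsimonious ingroup topology: (((F,Z),S),X).
F and S share a more recent common ancestor with each other than either does with X, so X is the least closely related of the three.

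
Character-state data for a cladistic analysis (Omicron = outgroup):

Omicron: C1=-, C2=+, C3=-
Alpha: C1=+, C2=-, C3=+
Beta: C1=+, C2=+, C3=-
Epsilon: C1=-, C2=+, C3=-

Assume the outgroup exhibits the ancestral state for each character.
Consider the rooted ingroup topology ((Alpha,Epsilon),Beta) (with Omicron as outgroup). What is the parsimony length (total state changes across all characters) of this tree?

4

Map each character onto ((Alpha,Epsilon),Beta) (rooted by Omicron) and count the minimum state changes it requires (Fitch parsimony):
C1: 2; C2: 1; C3: 1.
Total tree length = 4.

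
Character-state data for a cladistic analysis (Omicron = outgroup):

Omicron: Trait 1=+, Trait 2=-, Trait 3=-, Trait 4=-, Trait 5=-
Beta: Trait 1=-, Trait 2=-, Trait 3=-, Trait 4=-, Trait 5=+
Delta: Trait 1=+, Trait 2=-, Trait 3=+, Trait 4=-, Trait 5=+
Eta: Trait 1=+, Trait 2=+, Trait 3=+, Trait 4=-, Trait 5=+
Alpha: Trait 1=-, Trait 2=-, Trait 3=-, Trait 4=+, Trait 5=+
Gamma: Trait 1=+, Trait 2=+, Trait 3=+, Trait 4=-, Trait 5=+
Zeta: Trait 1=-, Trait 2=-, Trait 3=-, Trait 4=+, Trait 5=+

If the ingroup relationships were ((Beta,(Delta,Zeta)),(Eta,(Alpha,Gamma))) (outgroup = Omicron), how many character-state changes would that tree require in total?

11

Map each character onto ((Beta,(Delta,Zeta)),(Eta,(Alpha,Gamma))) (rooted by Omicron) and count the minimum state changes it requires (Fitch parsimony):
Trait 1: 3; Trait 2: 2; Trait 3: 3; Trait 4: 2; Trait 5: 1.
Total tree length = 11.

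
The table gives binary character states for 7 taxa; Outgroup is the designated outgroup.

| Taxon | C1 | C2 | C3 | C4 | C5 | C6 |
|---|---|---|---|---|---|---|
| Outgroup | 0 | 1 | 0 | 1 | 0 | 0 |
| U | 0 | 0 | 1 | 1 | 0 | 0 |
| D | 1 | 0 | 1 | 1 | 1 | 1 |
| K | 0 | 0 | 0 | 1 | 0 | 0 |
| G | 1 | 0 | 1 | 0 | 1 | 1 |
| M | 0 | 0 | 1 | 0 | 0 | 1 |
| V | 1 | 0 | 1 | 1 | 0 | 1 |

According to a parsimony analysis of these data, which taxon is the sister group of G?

D

Character polarity is set by the outgroup: the derived state is whichever differs from the outgroup's state, so for C2, C4 the derived state is '0', and for the remaining characters it is '1'.
Only D, G, and V show the derived state '1' for C1, supporting them as a clade.
C2 (derived state '0') is shared by all ingroup taxa — unites the whole ingroup.
C3: derived state '1' in D, G, M, U, and V only — synapomorphy for {D, G, M, U, V}.
C4 groups G and M, which is incompatible with the clades supported by the remaining characters; treating it as convergent (homoplasy) costs fewer steps than any alternative tree.
C5: derived state '1' in D and G only — synapomorphy for {D, G}.
Only D, G, M, and V show the derived state '1' for C6, supporting them as a clade.
Most parsimonious ingroup topology: ((U,(((D,G),V),M)),K).
G and D form a cherry on this tree, so they are sister taxa.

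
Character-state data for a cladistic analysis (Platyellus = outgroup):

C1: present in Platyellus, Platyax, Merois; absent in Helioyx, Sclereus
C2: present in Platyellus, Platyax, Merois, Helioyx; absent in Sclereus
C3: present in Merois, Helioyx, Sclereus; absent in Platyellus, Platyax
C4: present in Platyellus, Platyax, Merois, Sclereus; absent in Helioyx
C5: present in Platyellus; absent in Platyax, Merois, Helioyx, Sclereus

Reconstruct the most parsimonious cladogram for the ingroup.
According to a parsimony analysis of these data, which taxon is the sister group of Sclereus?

Helioyx

Character polarity is set by the outgroup: the derived state is whichever differs from the outgroup's state, so for C1, C2, C4, C5 the derived state is 'absent', and for the remaining characters it is 'present'.
C1 (derived state 'absent') is shared by Helioyx and Sclereus — a synapomorphy uniting that clade.
C2 (derived state 'absent') is unique to Sclereus (autapomorphy; uninformative for grouping).
Only Helioyx, Merois, and Sclereus show the derived state 'present' for C3, supporting them as a clade.
C4 (derived state 'absent') is unique to Helioyx (autapomorphy; uninformative for grouping).
All ingroup taxa share the derived state 'absent' for C5; it defines the ingroup but does not resolve relationships within it.
Most parsimonious ingroup topology: (Platyax,(Merois,(Helioyx,Sclereus))).
Sclereus and Helioyx form a cherry on this tree, so they are sister taxa.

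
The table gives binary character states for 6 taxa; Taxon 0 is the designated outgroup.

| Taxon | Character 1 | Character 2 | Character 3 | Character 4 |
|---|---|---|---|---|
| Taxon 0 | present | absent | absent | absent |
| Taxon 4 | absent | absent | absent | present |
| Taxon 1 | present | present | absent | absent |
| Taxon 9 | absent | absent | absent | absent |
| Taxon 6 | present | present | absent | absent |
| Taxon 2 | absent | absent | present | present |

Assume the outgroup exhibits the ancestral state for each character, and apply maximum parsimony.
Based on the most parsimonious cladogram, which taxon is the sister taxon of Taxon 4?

Taxon 2

Character polarity is set by the outgroup: the derived state is whichever differs from the outgroup's state, so for Character 1 the derived state is 'absent', and for the remaining characters it is 'present'.
Character 1: derived state 'absent' in Taxon 2, Taxon 4, and Taxon 9 only — synapomorphy for {Taxon 2, Taxon 4, Taxon 9}.
Character 2: derived state 'present' in Taxon 1 and Taxon 6 only — synapomorphy for {Taxon 1, Taxon 6}.
Character 3 (derived state 'present') is unique to Taxon 2 (autapomorphy; uninformative for grouping).
Only Taxon 2 and Taxon 4 show the derived state 'present' for Character 4, supporting them as a clade.
Most parsimonious ingroup topology: (((Taxon 4,Taxon 2),Taxon 9),(Taxon 1,Taxon 6)).
Taxon 4 and Taxon 2 form a cherry on this tree, so they are sister taxa.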